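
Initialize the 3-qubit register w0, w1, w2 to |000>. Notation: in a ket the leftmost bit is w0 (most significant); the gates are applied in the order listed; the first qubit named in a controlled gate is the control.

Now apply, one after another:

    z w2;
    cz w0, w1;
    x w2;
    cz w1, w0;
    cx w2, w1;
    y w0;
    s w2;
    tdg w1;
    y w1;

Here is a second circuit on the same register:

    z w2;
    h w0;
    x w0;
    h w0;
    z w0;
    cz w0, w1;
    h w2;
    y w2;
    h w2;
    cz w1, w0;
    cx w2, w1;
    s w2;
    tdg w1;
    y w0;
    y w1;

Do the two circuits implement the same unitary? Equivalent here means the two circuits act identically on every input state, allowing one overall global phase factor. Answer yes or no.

No: there is an input state on which the two circuits produce genuinely different outputs (not merely differing by a phase).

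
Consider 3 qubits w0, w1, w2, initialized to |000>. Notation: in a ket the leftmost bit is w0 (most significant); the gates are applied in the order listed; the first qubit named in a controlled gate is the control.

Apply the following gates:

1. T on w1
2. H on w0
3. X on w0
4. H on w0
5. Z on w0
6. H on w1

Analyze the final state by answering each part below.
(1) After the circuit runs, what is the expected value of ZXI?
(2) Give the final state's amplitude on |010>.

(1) The expectation value of ZXI is 1. Key observation: the block from step 2 through step 5 cancels to the identity and can be dropped.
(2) |010> carries amplitude sqrt(2)/2 in the final state.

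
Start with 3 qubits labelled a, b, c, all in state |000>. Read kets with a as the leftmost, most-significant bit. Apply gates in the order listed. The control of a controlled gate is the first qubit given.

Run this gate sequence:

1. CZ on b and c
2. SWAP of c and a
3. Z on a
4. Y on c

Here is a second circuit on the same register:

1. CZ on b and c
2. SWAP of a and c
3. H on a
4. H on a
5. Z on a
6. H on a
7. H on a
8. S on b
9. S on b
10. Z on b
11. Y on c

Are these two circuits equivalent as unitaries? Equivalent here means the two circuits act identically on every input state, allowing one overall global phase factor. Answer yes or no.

Yes — the two circuits implement the same unitary up to a global phase.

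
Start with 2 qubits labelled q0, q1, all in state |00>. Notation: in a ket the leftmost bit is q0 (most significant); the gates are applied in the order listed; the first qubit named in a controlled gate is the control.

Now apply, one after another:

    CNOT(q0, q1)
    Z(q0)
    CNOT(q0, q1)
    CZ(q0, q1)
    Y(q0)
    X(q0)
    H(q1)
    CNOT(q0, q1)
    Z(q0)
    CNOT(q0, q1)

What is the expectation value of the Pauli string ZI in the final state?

In the final state, ZI has expectation 1.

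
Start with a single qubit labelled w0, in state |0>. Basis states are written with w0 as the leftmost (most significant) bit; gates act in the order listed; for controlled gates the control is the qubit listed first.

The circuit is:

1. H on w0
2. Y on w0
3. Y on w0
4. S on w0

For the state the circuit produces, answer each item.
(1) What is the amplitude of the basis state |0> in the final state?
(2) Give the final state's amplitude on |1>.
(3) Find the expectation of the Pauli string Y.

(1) The amplitude on |0> is sqrt(2)/2.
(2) The final state's coefficient on |1> equals sqrt(2)*I/2.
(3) In the final state, Y has expectation 1.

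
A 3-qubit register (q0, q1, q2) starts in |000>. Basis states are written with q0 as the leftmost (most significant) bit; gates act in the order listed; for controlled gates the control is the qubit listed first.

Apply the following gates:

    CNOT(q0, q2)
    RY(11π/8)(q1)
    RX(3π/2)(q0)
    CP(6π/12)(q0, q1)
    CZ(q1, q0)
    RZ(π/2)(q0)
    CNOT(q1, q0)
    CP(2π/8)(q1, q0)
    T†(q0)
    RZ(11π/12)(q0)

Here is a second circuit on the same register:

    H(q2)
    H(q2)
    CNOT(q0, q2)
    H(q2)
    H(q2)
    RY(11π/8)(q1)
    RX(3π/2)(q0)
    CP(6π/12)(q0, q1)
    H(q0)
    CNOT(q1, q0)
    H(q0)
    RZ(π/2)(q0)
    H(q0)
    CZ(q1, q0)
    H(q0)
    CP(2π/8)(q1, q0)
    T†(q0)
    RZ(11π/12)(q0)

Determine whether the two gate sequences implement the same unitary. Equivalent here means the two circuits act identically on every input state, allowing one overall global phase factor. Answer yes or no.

Yes: on every input state the two circuits agree up to one overall phase factor.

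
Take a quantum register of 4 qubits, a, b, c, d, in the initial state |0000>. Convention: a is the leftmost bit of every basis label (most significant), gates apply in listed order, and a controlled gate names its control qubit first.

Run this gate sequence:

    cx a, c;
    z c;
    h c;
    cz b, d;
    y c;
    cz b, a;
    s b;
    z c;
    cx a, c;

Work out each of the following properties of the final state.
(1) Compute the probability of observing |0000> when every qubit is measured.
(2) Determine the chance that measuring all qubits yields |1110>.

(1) A full measurement returns |0000> with probability 1/2.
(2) A full measurement returns |1110> with probability 0.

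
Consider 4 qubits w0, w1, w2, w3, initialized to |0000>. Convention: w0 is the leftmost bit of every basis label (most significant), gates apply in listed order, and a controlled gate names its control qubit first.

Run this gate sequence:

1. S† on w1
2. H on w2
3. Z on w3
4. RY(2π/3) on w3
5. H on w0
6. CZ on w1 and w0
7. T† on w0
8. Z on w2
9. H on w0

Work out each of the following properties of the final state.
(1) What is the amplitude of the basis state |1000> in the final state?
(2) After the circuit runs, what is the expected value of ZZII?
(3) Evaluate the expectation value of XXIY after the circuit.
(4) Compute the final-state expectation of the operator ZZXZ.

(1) |1000> carries amplitude sqrt(2)*(1 + exp(3*I*pi/4))/8 in the final state.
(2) The observable ZZII averages to sqrt(2)/2.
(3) The expectation value of XXIY is 0.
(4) In the final state, ZZXZ has expectation sqrt(2)/4.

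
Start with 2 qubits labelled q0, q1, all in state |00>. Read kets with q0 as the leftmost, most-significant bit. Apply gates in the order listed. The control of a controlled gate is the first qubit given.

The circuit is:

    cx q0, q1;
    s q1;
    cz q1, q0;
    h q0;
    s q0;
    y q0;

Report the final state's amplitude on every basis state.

The resulting statevector has amplitude sqrt(2)/2 on |00>, 0 on |01>, sqrt(2)*I/2 on |10>, 0 on |11>.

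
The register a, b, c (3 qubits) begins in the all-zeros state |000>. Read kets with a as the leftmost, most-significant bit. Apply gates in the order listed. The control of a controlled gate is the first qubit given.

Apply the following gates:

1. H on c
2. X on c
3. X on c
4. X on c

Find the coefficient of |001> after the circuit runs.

The amplitude on |001> is sqrt(2)/2. Key observation: the block from step 3 through step 4 cancels to the identity and can be dropped.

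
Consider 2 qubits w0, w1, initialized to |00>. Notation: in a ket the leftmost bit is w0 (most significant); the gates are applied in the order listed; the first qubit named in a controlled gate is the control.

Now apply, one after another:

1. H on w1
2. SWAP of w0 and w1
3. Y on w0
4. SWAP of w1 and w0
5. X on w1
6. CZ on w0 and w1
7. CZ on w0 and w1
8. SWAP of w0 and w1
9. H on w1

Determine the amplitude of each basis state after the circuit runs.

The final amplitudes are I/2 on |00>, I/2 on |01>, -I/2 on |10>, -I/2 on |11>.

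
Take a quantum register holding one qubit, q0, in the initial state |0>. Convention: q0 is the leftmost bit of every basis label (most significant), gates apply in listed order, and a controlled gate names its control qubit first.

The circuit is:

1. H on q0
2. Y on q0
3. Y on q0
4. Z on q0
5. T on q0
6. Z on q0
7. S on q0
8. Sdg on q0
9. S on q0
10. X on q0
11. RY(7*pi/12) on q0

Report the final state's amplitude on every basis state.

After the circuit, the state carries amplitude -sqrt(2*sqrt(2) + 4)/8 - sqrt(12 - 6*sqrt(2))/8 - sqrt(4 - 2*sqrt(2))*exp(3*I*pi/4)/8 + sqrt(6*sqrt(2) + 12)*exp(3*I*pi/4)/8 on |0>, -sqrt(4 - 2*sqrt(2))/8 + sqrt(6*sqrt(2) + 12)/8 + sqrt(12 - 6*sqrt(2))*exp(3*I*pi/4)/8 + sqrt(2*sqrt(2) + 4)*exp(3*I*pi/4)/8 on |1>.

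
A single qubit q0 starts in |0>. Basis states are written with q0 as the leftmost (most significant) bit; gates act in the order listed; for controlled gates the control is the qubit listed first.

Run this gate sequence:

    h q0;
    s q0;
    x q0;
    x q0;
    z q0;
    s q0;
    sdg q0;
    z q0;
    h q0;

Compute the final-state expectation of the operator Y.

The observable Y averages to -1.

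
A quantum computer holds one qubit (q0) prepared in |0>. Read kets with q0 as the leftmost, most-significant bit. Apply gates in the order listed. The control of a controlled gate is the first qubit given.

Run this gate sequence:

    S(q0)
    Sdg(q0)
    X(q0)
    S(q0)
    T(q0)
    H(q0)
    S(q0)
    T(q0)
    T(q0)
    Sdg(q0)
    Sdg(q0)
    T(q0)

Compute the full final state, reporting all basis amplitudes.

After the circuit, the state carries amplitude sqrt(2)*exp(3*I*pi/4)/2 on |0>, sqrt(2)/2 on |1>.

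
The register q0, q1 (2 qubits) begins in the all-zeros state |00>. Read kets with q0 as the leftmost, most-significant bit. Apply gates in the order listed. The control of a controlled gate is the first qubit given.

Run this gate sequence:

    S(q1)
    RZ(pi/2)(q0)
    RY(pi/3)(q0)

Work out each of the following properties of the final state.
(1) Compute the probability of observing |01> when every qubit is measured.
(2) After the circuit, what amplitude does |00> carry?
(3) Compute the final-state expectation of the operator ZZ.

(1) Outcome |01> occurs with probability 0.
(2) The final state's coefficient on |00> equals -sqrt(3)*exp(3*I*pi/4)/2.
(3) The expectation value of ZZ is 1/2.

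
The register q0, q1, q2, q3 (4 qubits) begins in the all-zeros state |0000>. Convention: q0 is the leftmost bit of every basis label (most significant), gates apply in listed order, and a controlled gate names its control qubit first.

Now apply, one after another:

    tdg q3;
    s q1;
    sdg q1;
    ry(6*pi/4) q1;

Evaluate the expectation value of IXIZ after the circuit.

The expectation value of IXIZ is -1. Key observation: steps 2-3 multiply out to the identity, so the circuit reduces to the remaining gates.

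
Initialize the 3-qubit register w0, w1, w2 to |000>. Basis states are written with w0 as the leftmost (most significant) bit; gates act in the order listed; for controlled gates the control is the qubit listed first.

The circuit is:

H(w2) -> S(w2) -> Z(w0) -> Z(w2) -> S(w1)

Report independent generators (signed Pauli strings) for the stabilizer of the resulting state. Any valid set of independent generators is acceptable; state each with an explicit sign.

One valid set of independent stabilizer generators is -IIY, +ZII, +IZI (any independent generating set of the same group is equally correct).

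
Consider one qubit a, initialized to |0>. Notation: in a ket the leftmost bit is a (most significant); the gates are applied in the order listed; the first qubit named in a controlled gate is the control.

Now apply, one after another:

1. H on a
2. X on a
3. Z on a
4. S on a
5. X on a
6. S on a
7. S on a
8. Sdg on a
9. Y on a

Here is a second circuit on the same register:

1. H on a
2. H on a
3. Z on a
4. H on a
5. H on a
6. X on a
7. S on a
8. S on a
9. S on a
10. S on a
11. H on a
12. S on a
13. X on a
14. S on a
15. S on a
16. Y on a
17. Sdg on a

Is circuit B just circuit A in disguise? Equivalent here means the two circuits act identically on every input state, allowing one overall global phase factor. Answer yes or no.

No, they are not equivalent — no single phase factor reconciles the two unitaries.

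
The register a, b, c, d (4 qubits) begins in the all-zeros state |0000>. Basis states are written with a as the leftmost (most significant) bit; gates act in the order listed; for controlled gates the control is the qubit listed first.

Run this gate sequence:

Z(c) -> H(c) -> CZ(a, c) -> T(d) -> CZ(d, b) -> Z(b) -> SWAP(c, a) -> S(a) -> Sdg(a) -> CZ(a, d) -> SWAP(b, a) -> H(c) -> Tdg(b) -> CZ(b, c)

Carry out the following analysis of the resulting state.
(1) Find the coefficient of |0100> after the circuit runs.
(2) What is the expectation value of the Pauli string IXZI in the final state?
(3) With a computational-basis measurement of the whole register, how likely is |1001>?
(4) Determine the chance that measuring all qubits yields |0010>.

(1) The final state's coefficient on |0100> equals -exp(3*I*pi/4)/2. Key observation: gates 8-9 undo each other exactly, leaving only the rest of the circuit to track.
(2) In the final state, IXZI has expectation sqrt(2)/2.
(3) A full measurement returns |1001> with probability 0.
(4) The probability of measuring |0010> is 1/4.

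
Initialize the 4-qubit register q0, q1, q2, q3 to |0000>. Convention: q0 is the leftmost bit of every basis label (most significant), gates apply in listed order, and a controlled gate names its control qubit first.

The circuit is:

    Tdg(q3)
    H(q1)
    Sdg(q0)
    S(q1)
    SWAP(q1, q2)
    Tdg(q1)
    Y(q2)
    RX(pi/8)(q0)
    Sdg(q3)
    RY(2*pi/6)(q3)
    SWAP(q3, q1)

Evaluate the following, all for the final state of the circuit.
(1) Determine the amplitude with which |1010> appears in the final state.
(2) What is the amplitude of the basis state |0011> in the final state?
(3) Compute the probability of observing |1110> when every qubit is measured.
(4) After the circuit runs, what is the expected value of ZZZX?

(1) |1010> carries amplitude sqrt(6)*sin(pi/16)/4 in the final state.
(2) The final state's coefficient on |0011> equals 0.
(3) A full measurement returns |1110> with probability sin(pi/16)**2/8.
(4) The observable ZZZX averages to 0.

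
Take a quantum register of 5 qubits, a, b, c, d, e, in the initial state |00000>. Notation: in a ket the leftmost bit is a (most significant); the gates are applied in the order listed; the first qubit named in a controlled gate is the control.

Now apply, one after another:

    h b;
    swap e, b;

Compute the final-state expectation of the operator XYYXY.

The observable XYYXY averages to 0.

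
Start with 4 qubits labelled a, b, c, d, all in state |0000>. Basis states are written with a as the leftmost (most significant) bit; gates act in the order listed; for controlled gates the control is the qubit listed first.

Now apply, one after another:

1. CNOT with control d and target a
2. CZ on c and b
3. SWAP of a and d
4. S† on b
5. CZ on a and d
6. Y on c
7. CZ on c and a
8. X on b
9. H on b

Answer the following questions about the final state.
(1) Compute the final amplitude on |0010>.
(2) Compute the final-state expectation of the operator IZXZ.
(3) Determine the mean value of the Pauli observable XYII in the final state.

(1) |0010> carries amplitude sqrt(2)*I/2 in the final state.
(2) The observable IZXZ averages to 0.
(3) In the final state, XYII has expectation 0.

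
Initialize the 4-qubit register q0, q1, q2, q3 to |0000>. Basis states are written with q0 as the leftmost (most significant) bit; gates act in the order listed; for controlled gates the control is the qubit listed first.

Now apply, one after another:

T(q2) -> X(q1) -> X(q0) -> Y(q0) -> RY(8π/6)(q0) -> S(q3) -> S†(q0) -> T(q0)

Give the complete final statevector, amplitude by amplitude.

After the circuit, the state carries amplitude I/2 on |0100>, -sqrt(3)*exp(I*pi/4)/2 on |1100>, and 0 on every other basis state.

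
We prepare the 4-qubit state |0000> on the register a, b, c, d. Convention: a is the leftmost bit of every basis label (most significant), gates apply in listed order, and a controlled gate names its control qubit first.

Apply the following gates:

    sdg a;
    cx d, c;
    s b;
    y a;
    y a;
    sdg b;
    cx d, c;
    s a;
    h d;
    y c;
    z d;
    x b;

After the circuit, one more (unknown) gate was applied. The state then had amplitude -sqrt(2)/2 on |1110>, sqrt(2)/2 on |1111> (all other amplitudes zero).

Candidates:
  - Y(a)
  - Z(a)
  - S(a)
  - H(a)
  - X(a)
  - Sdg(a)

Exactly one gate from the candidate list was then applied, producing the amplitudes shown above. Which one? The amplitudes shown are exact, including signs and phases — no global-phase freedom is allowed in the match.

The applied gate was Y(a). Key observation: the block from step 1 through step 8 cancels to the identity and can be dropped.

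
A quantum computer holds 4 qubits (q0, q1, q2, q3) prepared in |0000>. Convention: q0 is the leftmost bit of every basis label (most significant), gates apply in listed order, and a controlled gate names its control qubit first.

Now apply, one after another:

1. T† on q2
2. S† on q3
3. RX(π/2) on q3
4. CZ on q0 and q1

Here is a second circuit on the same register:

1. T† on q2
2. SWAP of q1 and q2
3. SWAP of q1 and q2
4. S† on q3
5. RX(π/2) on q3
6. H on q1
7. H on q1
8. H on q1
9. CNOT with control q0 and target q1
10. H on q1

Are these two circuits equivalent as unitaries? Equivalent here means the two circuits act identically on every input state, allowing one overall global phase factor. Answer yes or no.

Yes, they are equivalent — the unitaries differ by at most a global phase.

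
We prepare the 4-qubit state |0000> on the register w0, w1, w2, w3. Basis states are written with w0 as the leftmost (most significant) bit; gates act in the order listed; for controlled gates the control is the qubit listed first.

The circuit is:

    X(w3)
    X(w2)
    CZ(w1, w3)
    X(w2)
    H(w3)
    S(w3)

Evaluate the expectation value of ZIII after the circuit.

The observable ZIII averages to 1.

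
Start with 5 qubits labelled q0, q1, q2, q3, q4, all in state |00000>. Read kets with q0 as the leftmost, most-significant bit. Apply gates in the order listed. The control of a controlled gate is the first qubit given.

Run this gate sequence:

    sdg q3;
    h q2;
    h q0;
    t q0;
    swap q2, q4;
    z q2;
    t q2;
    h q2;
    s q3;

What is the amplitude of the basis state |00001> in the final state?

The final state's coefficient on |00001> equals sqrt(2)/4.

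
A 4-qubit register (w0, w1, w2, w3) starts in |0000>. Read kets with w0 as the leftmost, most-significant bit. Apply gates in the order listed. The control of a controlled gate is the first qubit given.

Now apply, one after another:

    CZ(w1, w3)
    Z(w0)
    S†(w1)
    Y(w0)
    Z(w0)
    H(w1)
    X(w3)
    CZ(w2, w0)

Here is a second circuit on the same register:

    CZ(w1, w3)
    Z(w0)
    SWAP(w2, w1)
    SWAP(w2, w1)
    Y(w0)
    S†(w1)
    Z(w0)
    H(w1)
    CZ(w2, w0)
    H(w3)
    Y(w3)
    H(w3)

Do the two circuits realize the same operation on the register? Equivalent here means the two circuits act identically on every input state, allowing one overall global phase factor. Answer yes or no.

No — the two circuits implement different unitaries, even allowing a global phase.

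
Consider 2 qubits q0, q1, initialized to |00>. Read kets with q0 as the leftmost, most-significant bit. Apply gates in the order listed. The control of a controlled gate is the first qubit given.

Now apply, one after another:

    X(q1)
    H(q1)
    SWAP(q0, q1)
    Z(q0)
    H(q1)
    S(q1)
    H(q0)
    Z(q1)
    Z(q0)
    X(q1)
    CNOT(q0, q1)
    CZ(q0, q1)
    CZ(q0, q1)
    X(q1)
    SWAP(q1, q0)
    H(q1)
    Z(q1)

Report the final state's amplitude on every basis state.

After the circuit, the state carries amplitude 1/2 on |00>, -1/2 on |01>, -I/2 on |10>, I/2 on |11>.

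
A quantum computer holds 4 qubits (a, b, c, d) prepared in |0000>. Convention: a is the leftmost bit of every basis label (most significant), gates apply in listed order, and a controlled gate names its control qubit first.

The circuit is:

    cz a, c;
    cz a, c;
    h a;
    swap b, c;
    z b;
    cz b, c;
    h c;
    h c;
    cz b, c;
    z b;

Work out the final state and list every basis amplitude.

After the circuit, the state carries amplitude sqrt(2)/2 on |0000>, sqrt(2)/2 on |1000>, and 0 on every other basis state.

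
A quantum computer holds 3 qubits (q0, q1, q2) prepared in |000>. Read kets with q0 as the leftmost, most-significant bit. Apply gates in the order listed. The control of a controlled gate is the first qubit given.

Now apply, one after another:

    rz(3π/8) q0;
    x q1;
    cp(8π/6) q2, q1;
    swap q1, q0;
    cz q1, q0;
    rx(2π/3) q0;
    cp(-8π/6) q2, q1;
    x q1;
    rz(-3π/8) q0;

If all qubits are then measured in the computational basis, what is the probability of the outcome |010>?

Outcome |010> occurs with probability 3/4.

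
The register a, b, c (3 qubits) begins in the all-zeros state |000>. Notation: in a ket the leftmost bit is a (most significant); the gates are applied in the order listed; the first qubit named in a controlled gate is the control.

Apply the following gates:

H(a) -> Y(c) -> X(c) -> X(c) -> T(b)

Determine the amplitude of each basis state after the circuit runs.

The final amplitudes are sqrt(2)*I/2 on |001>, sqrt(2)*I/2 on |101>, and 0 on every other basis state. Key observation: gates 3-4 undo each other exactly, leaving only the rest of the circuit to track.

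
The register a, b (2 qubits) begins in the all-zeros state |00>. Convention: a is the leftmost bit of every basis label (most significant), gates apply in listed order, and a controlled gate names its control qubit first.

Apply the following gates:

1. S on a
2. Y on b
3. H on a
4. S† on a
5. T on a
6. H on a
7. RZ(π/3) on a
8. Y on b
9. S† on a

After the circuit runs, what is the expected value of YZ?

The observable YZ averages to sqrt(6)/4.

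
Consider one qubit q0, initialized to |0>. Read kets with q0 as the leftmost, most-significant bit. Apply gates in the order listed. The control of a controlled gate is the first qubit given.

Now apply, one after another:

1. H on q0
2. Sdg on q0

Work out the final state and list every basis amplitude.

The resulting statevector has amplitude sqrt(2)/2 on |0>, -sqrt(2)*I/2 on |1>.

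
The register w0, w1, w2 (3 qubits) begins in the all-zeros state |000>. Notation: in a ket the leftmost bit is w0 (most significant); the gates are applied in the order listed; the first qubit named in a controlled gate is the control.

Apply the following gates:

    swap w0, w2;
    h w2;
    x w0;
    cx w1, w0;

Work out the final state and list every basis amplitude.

The resulting statevector has amplitude sqrt(2)/2 on |100>, sqrt(2)/2 on |101>, and 0 on every other basis state.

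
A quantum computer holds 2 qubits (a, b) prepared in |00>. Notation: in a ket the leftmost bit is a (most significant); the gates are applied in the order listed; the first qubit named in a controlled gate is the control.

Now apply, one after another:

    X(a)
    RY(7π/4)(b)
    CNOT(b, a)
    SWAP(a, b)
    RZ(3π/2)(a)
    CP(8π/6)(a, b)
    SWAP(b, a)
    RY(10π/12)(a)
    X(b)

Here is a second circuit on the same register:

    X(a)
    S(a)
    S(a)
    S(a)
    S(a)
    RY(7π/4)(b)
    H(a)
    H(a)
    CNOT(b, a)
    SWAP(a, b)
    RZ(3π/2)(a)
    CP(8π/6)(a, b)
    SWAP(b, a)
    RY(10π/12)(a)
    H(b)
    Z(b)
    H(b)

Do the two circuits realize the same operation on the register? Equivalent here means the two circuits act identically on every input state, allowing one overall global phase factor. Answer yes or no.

Yes, they are equivalent — the unitaries differ by at most a global phase.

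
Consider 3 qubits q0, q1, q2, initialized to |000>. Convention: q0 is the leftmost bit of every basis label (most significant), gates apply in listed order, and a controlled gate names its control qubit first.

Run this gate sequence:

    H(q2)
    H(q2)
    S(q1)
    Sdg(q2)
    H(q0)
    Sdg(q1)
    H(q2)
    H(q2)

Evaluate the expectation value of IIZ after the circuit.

The observable IIZ averages to 1.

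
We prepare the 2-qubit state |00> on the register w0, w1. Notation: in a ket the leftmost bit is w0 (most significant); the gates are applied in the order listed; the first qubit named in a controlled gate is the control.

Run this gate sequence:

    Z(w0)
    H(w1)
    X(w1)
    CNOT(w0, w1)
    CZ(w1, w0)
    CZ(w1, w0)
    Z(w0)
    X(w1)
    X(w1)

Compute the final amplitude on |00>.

|00> carries amplitude sqrt(2)/2 in the final state. Key observation: the block from step 5 through step 6 cancels to the identity and can be dropped.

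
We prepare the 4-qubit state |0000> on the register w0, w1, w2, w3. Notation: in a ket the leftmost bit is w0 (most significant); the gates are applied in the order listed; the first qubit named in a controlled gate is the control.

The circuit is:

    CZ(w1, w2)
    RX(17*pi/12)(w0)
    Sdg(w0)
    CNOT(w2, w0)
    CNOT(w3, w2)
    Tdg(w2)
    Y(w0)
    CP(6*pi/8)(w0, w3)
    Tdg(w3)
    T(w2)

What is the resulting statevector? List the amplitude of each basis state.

After the circuit, the state carries amplitude I*sqrt(6 - 3*sqrt(2))/4 + I*sqrt(sqrt(2) + 2)/4 on |0000>, -I*sqrt(3*sqrt(2) + 6)/4 + I*sqrt(2 - sqrt(2))/4 on |1000>, and 0 on every other basis state.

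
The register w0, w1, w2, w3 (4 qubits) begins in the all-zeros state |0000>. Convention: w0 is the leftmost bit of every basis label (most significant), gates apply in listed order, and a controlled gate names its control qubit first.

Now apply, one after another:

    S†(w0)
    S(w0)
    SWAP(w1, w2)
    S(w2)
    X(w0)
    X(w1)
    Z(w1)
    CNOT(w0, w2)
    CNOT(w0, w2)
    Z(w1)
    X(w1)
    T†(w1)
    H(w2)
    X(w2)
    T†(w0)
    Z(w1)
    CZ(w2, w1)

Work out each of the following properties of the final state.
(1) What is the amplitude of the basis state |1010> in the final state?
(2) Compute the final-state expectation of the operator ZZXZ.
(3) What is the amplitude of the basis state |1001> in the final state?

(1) The amplitude on |1010> is -sqrt(2)*exp(3*I*pi/4)/2. Key observation: steps 6-11 multiply out to the identity, so the circuit reduces to the remaining gates.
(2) The observable ZZXZ averages to -1.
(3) The final state's coefficient on |1001> equals 0.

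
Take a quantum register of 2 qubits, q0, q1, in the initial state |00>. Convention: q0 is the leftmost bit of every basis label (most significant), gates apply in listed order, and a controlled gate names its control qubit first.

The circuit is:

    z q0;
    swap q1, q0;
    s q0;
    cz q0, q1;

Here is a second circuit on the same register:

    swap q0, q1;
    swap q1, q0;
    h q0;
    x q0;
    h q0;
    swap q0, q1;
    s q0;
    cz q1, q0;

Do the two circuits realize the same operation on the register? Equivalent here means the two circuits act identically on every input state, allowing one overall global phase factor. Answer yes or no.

Yes, they are equivalent — the unitaries differ by at most a global phase.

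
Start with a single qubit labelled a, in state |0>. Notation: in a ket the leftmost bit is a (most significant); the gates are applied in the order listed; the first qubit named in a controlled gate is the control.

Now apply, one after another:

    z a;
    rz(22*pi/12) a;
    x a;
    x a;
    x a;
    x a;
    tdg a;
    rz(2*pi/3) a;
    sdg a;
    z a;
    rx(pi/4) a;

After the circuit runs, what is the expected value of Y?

The expectation value of Y is -sqrt(2)/2.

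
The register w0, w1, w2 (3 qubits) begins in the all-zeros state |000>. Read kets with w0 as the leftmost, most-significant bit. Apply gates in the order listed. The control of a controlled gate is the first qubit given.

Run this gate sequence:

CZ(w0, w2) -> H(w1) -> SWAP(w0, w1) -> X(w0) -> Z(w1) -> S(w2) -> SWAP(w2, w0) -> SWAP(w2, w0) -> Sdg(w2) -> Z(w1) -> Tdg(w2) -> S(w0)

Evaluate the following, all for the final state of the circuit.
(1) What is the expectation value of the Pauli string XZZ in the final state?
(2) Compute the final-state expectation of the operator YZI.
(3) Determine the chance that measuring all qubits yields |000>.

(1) In the final state, XZZ has expectation 0. Key observation: gates 5-10 undo each other exactly, leaving only the rest of the circuit to track.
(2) The observable YZI averages to 1.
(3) A full measurement returns |000> with probability 1/2.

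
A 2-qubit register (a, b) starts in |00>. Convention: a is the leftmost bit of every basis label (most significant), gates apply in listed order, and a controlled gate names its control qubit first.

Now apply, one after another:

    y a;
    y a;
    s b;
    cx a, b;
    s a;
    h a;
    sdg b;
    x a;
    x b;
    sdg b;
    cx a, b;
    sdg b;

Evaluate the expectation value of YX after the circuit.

The observable YX averages to 1.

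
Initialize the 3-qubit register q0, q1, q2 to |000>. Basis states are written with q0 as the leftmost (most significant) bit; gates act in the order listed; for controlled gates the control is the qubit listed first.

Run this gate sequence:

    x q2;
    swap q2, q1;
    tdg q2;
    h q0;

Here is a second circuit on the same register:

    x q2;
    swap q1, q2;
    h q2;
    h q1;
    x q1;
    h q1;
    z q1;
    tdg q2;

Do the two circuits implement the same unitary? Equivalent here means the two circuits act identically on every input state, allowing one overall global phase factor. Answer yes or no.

No, they are not equivalent — no single phase factor reconciles the two unitaries.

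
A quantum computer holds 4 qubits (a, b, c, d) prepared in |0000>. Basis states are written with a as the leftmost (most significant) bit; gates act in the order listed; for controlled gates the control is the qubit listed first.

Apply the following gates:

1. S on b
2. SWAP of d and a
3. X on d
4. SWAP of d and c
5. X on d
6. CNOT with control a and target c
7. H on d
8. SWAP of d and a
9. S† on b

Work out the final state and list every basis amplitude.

The final amplitudes are sqrt(2)/2 on |0010>, -sqrt(2)/2 on |1010>, and 0 on every other basis state.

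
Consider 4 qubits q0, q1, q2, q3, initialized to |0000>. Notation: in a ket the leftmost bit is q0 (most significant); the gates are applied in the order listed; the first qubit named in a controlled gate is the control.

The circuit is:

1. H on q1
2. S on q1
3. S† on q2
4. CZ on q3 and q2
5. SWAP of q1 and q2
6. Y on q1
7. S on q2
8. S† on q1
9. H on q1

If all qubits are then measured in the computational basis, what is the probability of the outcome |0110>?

The probability of measuring |0110> is 1/4.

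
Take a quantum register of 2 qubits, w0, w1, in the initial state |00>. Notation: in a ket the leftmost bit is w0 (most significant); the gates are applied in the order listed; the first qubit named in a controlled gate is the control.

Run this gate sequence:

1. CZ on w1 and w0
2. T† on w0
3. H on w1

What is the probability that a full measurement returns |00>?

The probability of measuring |00> is 1/2.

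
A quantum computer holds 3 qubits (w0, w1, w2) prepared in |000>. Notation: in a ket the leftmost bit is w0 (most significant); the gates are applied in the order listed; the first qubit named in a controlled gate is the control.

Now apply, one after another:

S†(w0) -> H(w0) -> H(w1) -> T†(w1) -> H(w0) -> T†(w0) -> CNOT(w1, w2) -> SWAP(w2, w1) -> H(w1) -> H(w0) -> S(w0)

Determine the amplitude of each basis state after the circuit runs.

The resulting statevector has amplitude sqrt(2)/4 on |000>, -sqrt(2)*exp(3*I*pi/4)/4 on |001>, sqrt(2)/4 on |010>, sqrt(2)*exp(3*I*pi/4)/4 on |011>, sqrt(2)*I/4 on |100>, sqrt(2)*exp(I*pi/4)/4 on |101>, sqrt(2)*I/4 on |110>, -sqrt(2)*exp(I*pi/4)/4 on |111>.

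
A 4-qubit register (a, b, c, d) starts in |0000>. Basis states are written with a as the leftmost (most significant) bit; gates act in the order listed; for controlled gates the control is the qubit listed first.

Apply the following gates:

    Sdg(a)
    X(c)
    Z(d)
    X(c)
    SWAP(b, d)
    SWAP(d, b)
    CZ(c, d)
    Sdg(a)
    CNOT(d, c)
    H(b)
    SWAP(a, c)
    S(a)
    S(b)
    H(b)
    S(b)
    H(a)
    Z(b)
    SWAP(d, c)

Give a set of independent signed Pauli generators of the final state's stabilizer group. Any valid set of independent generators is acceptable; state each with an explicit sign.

One valid set of independent stabilizer generators is +XIII, -IXII, +IIZI, +IIIZ (any independent generating set of the same group is equally correct).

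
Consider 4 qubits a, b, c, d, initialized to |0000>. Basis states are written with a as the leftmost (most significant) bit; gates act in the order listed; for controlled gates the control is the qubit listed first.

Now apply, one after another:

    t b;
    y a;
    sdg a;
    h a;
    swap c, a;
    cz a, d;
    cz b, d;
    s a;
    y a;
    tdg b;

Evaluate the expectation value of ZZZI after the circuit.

In the final state, ZZZI has expectation 0.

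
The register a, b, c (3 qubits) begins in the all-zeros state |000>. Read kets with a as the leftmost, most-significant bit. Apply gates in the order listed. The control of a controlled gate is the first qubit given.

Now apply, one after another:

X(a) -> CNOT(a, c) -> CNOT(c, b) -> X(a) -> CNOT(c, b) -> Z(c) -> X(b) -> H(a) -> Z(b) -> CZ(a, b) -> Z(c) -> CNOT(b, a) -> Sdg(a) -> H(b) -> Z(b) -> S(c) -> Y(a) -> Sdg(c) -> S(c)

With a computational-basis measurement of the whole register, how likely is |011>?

Outcome |011> occurs with probability 1/4.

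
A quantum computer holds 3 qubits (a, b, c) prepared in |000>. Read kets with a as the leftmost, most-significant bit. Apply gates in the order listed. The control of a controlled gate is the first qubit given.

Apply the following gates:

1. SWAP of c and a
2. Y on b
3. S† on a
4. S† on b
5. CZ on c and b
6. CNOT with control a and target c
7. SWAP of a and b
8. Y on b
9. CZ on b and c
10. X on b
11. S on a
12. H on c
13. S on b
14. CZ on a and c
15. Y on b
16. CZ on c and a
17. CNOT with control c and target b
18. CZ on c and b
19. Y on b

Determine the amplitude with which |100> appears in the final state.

The amplitude on |100> is -sqrt(2)/2.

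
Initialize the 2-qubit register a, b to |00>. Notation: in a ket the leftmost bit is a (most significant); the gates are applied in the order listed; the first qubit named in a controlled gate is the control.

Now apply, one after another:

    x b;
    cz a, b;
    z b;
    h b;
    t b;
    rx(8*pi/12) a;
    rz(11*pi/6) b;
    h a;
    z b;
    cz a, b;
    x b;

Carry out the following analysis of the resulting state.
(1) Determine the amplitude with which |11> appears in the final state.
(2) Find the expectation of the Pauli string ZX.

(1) |11> carries amplitude (1 + sqrt(3)*I)*exp(I*pi/12)/4 in the final state.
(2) The expectation value of ZX is sqrt(2)/4 + sqrt(6)/4.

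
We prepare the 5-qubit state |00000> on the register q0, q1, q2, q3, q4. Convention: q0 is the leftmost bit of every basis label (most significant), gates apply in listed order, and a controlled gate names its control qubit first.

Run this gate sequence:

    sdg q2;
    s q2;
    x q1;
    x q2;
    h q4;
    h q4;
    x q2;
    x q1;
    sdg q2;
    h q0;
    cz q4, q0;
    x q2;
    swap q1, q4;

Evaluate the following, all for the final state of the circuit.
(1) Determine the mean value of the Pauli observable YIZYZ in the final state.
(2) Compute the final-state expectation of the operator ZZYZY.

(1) The observable YIZYZ averages to 0. Key observation: steps 2-9 multiply out to the identity, so the circuit reduces to the remaining gates.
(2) In the final state, ZZYZY has expectation 0.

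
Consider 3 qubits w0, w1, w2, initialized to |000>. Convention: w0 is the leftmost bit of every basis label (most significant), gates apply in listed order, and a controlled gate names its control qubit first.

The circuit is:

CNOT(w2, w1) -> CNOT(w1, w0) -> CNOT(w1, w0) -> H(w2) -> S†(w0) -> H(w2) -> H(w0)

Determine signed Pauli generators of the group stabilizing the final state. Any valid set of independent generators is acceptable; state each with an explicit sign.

One valid set of independent stabilizer generators is +XII, +IZI, +IIZ (any independent generating set of the same group is equally correct).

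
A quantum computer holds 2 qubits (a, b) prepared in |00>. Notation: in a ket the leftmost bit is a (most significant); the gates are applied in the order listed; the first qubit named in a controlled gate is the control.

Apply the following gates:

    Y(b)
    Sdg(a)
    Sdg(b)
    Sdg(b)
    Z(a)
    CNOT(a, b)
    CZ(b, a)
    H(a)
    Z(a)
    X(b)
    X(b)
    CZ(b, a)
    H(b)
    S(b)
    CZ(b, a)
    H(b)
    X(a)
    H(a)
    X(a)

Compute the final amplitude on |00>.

|00> carries amplitude 1/2 in the final state.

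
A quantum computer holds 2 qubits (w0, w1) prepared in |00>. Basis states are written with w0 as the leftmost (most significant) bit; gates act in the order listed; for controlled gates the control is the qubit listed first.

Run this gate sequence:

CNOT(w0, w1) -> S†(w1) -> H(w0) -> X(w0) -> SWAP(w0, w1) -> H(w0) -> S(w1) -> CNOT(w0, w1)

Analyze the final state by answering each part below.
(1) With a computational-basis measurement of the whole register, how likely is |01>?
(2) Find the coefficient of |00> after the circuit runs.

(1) The probability of measuring |01> is 1/4.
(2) The final state's coefficient on |00> equals 1/2.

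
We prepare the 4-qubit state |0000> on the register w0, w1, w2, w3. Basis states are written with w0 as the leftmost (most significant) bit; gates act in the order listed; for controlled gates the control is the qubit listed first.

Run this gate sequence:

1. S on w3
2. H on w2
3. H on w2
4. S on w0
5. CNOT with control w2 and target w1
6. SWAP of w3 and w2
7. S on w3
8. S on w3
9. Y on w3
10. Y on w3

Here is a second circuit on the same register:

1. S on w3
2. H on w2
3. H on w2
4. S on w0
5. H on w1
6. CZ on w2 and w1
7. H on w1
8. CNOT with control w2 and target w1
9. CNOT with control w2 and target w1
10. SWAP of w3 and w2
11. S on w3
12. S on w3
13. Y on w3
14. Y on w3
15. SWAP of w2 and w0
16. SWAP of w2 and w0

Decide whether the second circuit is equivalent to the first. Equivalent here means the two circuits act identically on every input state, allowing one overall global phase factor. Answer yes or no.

Yes, they are equivalent — the unitaries differ by at most a global phase.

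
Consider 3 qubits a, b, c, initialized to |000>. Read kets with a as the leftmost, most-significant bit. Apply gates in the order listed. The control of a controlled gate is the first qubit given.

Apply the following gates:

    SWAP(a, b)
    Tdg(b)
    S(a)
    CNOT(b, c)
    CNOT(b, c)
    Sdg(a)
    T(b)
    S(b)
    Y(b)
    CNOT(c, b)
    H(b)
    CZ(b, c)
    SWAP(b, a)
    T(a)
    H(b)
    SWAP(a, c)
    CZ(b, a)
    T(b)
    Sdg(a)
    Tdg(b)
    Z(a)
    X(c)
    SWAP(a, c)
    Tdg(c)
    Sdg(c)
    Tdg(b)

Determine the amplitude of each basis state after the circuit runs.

The resulting statevector has amplitude -exp(3*I*pi/4)/2 on |000>, 0 on |001>, -I/2 on |010>, 0 on |011>, I/2 on |100>, 0 on |101>, exp(I*pi/4)/2 on |110>, 0 on |111>. Key observation: gates 2-7 undo each other exactly, leaving only the rest of the circuit to track.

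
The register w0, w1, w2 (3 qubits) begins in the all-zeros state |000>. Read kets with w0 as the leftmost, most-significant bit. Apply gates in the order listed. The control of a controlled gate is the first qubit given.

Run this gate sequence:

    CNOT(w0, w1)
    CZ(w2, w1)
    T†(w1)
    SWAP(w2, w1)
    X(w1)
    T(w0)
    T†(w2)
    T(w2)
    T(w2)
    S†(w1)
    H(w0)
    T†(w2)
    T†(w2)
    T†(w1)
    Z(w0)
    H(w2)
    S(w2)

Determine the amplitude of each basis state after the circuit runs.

The final amplitudes are 0 on |000>, 0 on |001>, -exp(I*pi/4)/2 on |010>, -exp(3*I*pi/4)/2 on |011>, 0 on |100>, 0 on |101>, exp(I*pi/4)/2 on |110>, exp(3*I*pi/4)/2 on |111>.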